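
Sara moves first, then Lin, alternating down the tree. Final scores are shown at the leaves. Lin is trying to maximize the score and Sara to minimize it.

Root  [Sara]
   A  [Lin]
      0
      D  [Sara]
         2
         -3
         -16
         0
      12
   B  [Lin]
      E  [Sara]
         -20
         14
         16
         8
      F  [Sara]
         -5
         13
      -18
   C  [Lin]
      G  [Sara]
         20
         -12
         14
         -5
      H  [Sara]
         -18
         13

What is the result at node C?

G (Sara): min(20, -12, 14, -5) = -12
H (Sara): min(-18, 13) = -18
C (Lin): max(-12, -18) = -12

-12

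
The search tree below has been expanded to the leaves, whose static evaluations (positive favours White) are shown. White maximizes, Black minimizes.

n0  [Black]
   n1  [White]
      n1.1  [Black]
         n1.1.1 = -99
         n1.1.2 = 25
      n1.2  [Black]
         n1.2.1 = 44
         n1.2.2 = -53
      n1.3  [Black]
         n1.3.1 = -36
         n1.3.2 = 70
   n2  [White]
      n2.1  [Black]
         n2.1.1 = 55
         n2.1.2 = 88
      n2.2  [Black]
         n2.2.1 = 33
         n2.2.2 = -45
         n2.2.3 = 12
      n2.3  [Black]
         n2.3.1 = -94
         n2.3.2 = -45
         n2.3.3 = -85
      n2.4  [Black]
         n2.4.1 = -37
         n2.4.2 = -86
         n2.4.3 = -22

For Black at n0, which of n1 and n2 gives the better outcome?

n1

n1.1 (Black): min(-99, 25) = -99
n1.2 (Black): min(44, -53) = -53
n1.3 (Black): min(-36, 70) = -36
n1 (White): max(-99, -53, -36) = -36
n2.1 (Black): min(55, 88) = 55
n2.2 (Black): min(33, -45, 12) = -45
n2.3 (Black): min(-94, -45, -85) = -94
n2.4 (Black): min(-37, -86, -22) = -86
n2 (White): max(55, -45, -94, -86) = 55
Black prefers the lower value; n1=-36, n2=55. n1 is better since -36 < 55.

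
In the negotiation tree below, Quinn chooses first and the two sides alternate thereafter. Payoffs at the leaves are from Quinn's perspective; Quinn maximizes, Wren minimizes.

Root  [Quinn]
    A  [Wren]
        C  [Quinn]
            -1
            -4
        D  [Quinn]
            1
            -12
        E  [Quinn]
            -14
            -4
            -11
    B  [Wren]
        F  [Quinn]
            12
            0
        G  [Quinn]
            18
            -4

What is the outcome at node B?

F (Quinn): max(12, 0) = 12
G (Quinn): max(18, -4) = 18
B (Wren): min(12, 18) = 12

12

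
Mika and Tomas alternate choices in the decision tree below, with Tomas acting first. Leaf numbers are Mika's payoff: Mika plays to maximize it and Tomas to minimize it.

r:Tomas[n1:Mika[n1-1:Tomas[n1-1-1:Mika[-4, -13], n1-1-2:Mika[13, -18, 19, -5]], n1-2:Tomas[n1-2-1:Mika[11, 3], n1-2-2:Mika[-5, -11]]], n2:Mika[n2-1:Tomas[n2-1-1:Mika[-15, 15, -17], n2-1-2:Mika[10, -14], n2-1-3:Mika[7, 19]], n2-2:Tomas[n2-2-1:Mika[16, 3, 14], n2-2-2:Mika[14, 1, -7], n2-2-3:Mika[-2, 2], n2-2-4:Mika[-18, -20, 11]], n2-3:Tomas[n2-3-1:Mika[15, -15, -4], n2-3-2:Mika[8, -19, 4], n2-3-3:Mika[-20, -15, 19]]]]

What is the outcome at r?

-4

n1-1-1 (Mika): max(-4, -13) = -4
n1-1-2 (Mika): max(13, -18, 19, -5) = 19
n1-1 (Tomas): min(-4, 19) = -4
n1-2-1 (Mika): max(11, 3) = 11
n1-2-2 (Mika): max(-5, -11) = -5
n1-2 (Tomas): min(11, -5) = -5
n1 (Mika): max(-4, -5) = -4
n2-1-1 (Mika): max(-15, 15, -17) = 15
n2-1-2 (Mika): max(10, -14) = 10
n2-1-3 (Mika): max(7, 19) = 19
n2-1 (Tomas): min(15, 10, 19) = 10
n2-2-1 (Mika): max(16, 3, 14) = 16
n2-2-2 (Mika): max(14, 1, -7) = 14
n2-2-3 (Mika): max(-2, 2) = 2
n2-2-4 (Mika): max(-18, -20, 11) = 11
n2-2 (Tomas): min(16, 14, 2, 11) = 2
n2-3-1 (Mika): max(15, -15, -4) = 15
n2-3-2 (Mika): max(8, -19, 4) = 8
n2-3-3 (Mika): max(-20, -15, 19) = 19
n2-3 (Tomas): min(15, 8, 19) = 8
n2 (Mika): max(10, 2, 8) = 10
r (Tomas): min(-4, 10) = -4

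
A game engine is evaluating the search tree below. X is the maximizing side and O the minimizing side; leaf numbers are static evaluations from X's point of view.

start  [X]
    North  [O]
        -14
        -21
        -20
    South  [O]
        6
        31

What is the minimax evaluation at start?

6

North (O): min(-14, -21, -20) = -21
South (O): min(6, 31) = 6
start (X): max(-21, 6) = 6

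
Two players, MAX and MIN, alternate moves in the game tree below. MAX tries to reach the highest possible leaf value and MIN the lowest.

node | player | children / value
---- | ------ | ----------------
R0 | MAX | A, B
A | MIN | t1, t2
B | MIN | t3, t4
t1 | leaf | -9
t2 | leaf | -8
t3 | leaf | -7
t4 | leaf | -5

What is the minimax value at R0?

A (MIN): min(-9, -8) = -9
B (MIN): min(-7, -5) = -7
R0 (MAX): max(-9, -7) = -7

-7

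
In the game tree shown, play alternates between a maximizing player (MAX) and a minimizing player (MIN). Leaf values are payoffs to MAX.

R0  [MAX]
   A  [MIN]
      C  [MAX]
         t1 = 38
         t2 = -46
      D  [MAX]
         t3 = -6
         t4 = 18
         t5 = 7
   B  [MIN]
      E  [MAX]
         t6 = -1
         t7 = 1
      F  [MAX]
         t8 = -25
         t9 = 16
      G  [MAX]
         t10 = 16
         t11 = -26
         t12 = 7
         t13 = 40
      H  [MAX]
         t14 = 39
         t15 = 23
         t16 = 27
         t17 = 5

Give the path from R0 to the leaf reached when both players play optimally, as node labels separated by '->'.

R0 -> A -> D -> t4

C (MAX): max(38, -46) = 38
D (MAX): max(-6, 18, 7) = 18
A (MIN): min(38, 18) = 18
E (MAX): max(-1, 1) = 1
F (MAX): max(-25, 16) = 16
G (MAX): max(16, -26, 7, 40) = 40
H (MAX): max(39, 23, 27, 5) = 39
B (MIN): min(1, 16, 40, 39) = 1
R0 (MAX): max(18, 1) = 18
At R0, MAX picks A (highest: 18).
At A, MIN picks D (lowest: 18).
At D, MAX picks t4 (highest: 18).
Terminal value 18.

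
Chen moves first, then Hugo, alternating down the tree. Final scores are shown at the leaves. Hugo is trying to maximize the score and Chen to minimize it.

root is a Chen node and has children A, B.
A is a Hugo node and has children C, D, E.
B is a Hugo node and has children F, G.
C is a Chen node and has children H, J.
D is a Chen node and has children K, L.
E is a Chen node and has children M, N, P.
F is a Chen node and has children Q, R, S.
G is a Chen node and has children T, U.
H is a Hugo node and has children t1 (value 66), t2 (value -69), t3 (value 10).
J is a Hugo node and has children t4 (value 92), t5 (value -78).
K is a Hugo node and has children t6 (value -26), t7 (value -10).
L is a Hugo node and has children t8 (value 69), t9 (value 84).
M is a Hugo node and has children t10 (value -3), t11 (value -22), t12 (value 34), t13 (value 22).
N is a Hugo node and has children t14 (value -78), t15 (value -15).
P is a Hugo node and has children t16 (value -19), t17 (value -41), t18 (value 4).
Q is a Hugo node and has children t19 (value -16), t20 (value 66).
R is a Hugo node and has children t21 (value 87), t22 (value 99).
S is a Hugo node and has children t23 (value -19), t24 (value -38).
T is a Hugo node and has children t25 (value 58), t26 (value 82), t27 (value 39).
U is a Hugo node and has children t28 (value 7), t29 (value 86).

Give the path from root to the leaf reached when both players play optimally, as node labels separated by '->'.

H (Hugo): max(66, -69, 10) = 66
J (Hugo): max(92, -78) = 92
C (Chen): min(66, 92) = 66
K (Hugo): max(-26, -10) = -10
L (Hugo): max(69, 84) = 84
D (Chen): min(-10, 84) = -10
M (Hugo): max(-3, -22, 34, 22) = 34
N (Hugo): max(-78, -15) = -15
P (Hugo): max(-19, -41, 4) = 4
E (Chen): min(34, -15, 4) = -15
A (Hugo): max(66, -10, -15) = 66
Q (Hugo): max(-16, 66) = 66
R (Hugo): max(87, 99) = 99
S (Hugo): max(-19, -38) = -19
F (Chen): min(66, 99, -19) = -19
T (Hugo): max(58, 82, 39) = 82
U (Hugo): max(7, 86) = 86
G (Chen): min(82, 86) = 82
B (Hugo): max(-19, 82) = 82
root (Chen): min(66, 82) = 66
At root, Chen picks A (lowest: 66).
At A, Hugo picks C (highest: 66).
At C, Chen picks H (lowest: 66).
At H, Hugo picks t1 (highest: 66).
Terminal value 66.

root -> A -> C -> H -> t1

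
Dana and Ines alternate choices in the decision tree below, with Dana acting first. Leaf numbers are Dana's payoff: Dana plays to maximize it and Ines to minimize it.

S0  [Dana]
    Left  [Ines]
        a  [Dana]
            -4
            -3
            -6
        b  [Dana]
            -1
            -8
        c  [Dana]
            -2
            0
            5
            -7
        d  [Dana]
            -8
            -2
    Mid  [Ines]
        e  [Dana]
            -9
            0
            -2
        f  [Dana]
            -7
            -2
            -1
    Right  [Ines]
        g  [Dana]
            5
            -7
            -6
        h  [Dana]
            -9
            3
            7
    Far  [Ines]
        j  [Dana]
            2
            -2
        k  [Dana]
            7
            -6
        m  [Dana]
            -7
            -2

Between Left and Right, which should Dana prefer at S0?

Right

a (Dana): max(-4, -3, -6) = -3
b (Dana): max(-1, -8) = -1
c (Dana): max(-2, 0, 5, -7) = 5
d (Dana): max(-8, -2) = -2
Left (Ines): min(-3, -1, 5, -2) = -3
g (Dana): max(5, -7, -6) = 5
h (Dana): max(-9, 3, 7) = 7
Right (Ines): min(5, 7) = 5
Dana prefers the higher value; Left=-3, Right=5. Right is better since 5 > -3.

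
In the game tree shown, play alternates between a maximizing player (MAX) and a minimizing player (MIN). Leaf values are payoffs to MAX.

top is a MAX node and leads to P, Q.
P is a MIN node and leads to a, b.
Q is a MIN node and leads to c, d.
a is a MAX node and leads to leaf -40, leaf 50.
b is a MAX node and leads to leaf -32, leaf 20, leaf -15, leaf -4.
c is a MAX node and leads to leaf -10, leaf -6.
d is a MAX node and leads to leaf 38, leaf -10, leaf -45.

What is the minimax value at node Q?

c (MAX): max(-10, -6) = -6
d (MAX): max(38, -10, -45) = 38
Q (MIN): min(-6, 38) = -6

-6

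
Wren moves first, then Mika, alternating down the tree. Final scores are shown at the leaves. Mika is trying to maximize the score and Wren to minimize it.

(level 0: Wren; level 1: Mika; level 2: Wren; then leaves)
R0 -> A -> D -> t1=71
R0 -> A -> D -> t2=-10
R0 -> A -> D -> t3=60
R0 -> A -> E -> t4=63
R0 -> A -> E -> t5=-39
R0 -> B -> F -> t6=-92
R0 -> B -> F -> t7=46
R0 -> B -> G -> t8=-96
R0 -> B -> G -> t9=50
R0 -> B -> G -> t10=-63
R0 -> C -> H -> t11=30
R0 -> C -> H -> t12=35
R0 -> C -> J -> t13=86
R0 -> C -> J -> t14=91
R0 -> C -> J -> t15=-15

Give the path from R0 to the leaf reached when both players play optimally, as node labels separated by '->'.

R0 -> B -> F -> t6

D (Wren): min(71, -10, 60) = -10
E (Wren): min(63, -39) = -39
A (Mika): max(-10, -39) = -10
F (Wren): min(-92, 46) = -92
G (Wren): min(-96, 50, -63) = -96
B (Mika): max(-92, -96) = -92
H (Wren): min(30, 35) = 30
J (Wren): min(86, 91, -15) = -15
C (Mika): max(30, -15) = 30
R0 (Wren): min(-10, -92, 30) = -92
At R0, Wren picks B (lowest: -92).
At B, Mika picks F (highest: -92).
At F, Wren picks t6 (lowest: -92).
Terminal value -92.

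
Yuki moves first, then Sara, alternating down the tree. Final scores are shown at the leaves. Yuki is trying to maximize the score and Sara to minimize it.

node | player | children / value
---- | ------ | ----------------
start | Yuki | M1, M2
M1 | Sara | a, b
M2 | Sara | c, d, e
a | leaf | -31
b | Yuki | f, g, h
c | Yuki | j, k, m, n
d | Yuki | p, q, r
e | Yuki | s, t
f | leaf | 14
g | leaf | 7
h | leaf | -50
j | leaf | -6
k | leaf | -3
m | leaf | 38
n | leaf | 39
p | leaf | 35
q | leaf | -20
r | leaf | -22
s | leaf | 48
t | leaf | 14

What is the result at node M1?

b (Yuki): max(14, 7, -50) = 14
M1 (Sara): min(-31, 14) = -31

-31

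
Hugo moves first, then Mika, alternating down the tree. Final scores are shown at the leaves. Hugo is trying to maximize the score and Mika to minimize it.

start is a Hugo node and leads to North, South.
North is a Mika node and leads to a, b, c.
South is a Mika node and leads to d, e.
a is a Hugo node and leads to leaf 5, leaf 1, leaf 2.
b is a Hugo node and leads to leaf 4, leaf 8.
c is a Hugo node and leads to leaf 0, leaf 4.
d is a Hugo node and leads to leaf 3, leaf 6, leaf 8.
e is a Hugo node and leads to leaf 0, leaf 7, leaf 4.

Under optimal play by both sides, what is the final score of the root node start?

a (Hugo): max(5, 1, 2) = 5
b (Hugo): max(4, 8) = 8
c (Hugo): max(0, 4) = 4
North (Mika): min(5, 8, 4) = 4
d (Hugo): max(3, 6, 8) = 8
e (Hugo): max(0, 7, 4) = 7
South (Mika): min(8, 7) = 7
start (Hugo): max(4, 7) = 7

7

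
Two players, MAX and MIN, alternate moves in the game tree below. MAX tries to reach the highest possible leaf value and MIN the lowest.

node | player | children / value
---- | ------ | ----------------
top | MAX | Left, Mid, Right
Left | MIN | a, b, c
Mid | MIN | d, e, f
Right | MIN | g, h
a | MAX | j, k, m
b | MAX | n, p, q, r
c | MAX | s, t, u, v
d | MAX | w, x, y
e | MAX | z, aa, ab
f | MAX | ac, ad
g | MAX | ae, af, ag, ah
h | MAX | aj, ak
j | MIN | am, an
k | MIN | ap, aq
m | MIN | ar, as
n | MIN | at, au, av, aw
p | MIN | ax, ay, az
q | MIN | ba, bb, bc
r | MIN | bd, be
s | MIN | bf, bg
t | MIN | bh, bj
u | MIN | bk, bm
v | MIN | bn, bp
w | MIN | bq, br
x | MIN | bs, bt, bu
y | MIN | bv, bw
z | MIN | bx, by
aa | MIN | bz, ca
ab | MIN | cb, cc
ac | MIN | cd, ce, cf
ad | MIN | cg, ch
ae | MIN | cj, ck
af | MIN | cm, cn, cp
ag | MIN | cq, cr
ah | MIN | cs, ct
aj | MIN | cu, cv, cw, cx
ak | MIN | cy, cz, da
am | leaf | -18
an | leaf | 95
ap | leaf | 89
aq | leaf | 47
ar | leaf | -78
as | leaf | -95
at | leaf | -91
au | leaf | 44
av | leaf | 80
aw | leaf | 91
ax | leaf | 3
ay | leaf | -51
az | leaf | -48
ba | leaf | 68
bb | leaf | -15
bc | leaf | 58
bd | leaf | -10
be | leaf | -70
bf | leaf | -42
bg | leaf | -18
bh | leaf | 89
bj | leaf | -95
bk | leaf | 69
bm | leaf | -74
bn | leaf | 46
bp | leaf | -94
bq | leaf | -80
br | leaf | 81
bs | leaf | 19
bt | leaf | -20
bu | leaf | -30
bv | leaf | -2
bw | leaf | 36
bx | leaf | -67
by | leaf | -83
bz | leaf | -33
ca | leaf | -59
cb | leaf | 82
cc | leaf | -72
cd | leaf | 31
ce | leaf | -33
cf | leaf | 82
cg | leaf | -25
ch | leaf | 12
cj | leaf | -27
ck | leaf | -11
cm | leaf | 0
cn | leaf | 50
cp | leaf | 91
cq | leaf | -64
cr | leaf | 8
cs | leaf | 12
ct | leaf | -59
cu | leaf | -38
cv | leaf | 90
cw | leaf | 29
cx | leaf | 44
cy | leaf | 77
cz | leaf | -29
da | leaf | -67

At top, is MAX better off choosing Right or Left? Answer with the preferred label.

Right

ae (MIN): min(-27, -11) = -27
af (MIN): min(0, 50, 91) = 0
ag (MIN): min(-64, 8) = -64
ah (MIN): min(12, -59) = -59
g (MAX): max(-27, 0, -64, -59) = 0
aj (MIN): min(-38, 90, 29, 44) = -38
ak (MIN): min(77, -29, -67) = -67
h (MAX): max(-38, -67) = -38
Right (MIN): min(0, -38) = -38
j (MIN): min(-18, 95) = -18
k (MIN): min(89, 47) = 47
m (MIN): min(-78, -95) = -95
a (MAX): max(-18, 47, -95) = 47
n (MIN): min(-91, 44, 80, 91) = -91
p (MIN): min(3, -51, -48) = -51
q (MIN): min(68, -15, 58) = -15
r (MIN): min(-10, -70) = -70
b (MAX): max(-91, -51, -15, -70) = -15
s (MIN): min(-42, -18) = -42
t (MIN): min(89, -95) = -95
u (MIN): min(69, -74) = -74
v (MIN): min(46, -94) = -94
c (MAX): max(-42, -95, -74, -94) = -42
Left (MIN): min(47, -15, -42) = -42
MAX prefers the higher value; Right=-38, Left=-42. Right is better since -38 > -42.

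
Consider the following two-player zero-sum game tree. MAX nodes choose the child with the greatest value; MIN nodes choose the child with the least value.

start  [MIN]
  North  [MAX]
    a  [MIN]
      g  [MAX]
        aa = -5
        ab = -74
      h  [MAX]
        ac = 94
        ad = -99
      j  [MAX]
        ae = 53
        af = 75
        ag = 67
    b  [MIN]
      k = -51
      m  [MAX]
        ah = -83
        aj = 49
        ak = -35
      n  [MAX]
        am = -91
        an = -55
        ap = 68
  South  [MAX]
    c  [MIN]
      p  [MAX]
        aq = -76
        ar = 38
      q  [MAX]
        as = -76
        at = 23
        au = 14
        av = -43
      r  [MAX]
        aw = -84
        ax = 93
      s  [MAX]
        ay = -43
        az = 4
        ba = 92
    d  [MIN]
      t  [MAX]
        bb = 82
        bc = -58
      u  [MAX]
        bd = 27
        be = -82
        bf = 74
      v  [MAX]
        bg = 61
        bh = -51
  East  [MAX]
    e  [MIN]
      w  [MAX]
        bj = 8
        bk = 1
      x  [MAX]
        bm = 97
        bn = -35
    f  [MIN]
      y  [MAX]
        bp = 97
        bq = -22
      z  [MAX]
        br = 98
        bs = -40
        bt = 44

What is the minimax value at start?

g (MAX): max(-5, -74) = -5
h (MAX): max(94, -99) = 94
j (MAX): max(53, 75, 67) = 75
a (MIN): min(-5, 94, 75) = -5
m (MAX): max(-83, 49, -35) = 49
n (MAX): max(-91, -55, 68) = 68
b (MIN): min(-51, 49, 68) = -51
North (MAX): max(-5, -51) = -5
p (MAX): max(-76, 38) = 38
q (MAX): max(-76, 23, 14, -43) = 23
r (MAX): max(-84, 93) = 93
s (MAX): max(-43, 4, 92) = 92
c (MIN): min(38, 23, 93, 92) = 23
t (MAX): max(82, -58) = 82
u (MAX): max(27, -82, 74) = 74
v (MAX): max(61, -51) = 61
d (MIN): min(82, 74, 61) = 61
South (MAX): max(23, 61) = 61
w (MAX): max(8, 1) = 8
x (MAX): max(97, -35) = 97
e (MIN): min(8, 97) = 8
y (MAX): max(97, -22) = 97
z (MAX): max(98, -40, 44) = 98
f (MIN): min(97, 98) = 97
East (MAX): max(8, 97) = 97
start (MIN): min(-5, 61, 97) = -5

-5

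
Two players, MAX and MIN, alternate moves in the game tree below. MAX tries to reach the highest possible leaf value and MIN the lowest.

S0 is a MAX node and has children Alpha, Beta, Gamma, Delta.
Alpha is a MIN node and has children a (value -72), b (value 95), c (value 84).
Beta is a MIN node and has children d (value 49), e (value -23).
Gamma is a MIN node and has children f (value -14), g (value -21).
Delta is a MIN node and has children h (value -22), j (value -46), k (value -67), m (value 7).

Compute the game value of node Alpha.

-72

Alpha (MIN): min(-72, 95, 84) = -72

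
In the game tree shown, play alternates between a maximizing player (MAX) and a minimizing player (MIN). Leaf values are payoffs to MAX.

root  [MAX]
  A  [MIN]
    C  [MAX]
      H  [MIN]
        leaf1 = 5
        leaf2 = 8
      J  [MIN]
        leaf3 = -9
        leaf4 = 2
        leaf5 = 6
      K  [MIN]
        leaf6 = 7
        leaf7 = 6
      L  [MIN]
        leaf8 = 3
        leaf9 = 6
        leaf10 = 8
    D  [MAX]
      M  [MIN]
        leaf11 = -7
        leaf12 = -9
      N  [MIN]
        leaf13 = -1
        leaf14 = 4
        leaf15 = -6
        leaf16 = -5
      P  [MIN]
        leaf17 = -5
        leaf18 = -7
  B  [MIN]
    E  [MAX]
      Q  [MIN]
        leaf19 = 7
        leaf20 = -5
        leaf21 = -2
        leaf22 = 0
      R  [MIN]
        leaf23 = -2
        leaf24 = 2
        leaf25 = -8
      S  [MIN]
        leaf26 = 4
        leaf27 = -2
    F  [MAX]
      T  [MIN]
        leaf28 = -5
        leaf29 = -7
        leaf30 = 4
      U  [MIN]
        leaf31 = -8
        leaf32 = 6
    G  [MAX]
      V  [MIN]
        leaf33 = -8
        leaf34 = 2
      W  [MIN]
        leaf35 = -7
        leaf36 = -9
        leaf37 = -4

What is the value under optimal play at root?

-6

H (MIN): min(5, 8) = 5
J (MIN): min(-9, 2, 6) = -9
K (MIN): min(7, 6) = 6
L (MIN): min(3, 6, 8) = 3
C (MAX): max(5, -9, 6, 3) = 6
M (MIN): min(-7, -9) = -9
N (MIN): min(-1, 4, -6, -5) = -6
P (MIN): min(-5, -7) = -7
D (MAX): max(-9, -6, -7) = -6
A (MIN): min(6, -6) = -6
Q (MIN): min(7, -5, -2, 0) = -5
R (MIN): min(-2, 2, -8) = -8
S (MIN): min(4, -2) = -2
E (MAX): max(-5, -8, -2) = -2
T (MIN): min(-5, -7, 4) = -7
U (MIN): min(-8, 6) = -8
F (MAX): max(-7, -8) = -7
V (MIN): min(-8, 2) = -8
W (MIN): min(-7, -9, -4) = -9
G (MAX): max(-8, -9) = -8
B (MIN): min(-2, -7, -8) = -8
root (MAX): max(-6, -8) = -6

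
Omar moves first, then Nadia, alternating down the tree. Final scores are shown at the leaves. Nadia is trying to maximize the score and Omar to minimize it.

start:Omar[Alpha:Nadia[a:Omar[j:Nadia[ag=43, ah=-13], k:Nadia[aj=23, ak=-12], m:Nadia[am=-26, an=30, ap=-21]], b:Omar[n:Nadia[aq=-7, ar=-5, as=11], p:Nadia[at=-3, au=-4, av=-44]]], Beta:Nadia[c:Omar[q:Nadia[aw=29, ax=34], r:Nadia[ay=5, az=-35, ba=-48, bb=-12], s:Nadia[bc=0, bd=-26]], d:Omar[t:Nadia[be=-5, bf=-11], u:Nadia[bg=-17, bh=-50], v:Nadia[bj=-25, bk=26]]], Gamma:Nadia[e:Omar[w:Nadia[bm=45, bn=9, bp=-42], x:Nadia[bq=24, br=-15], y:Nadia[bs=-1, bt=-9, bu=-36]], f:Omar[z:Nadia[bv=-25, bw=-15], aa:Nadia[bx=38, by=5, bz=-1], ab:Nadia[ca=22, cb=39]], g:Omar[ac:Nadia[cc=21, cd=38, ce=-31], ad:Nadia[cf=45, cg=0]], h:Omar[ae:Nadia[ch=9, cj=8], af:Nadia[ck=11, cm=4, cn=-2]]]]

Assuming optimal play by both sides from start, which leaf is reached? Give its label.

bc

j (Nadia): max(43, -13) = 43
k (Nadia): max(23, -12) = 23
m (Nadia): max(-26, 30, -21) = 30
a (Omar): min(43, 23, 30) = 23
n (Nadia): max(-7, -5, 11) = 11
p (Nadia): max(-3, -4, -44) = -3
b (Omar): min(11, -3) = -3
Alpha (Nadia): max(23, -3) = 23
q (Nadia): max(29, 34) = 34
r (Nadia): max(5, -35, -48, -12) = 5
s (Nadia): max(0, -26) = 0
c (Omar): min(34, 5, 0) = 0
t (Nadia): max(-5, -11) = -5
u (Nadia): max(-17, -50) = -17
v (Nadia): max(-25, 26) = 26
d (Omar): min(-5, -17, 26) = -17
Beta (Nadia): max(0, -17) = 0
w (Nadia): max(45, 9, -42) = 45
x (Nadia): max(24, -15) = 24
y (Nadia): max(-1, -9, -36) = -1
e (Omar): min(45, 24, -1) = -1
z (Nadia): max(-25, -15) = -15
aa (Nadia): max(38, 5, -1) = 38
ab (Nadia): max(22, 39) = 39
f (Omar): min(-15, 38, 39) = -15
ac (Nadia): max(21, 38, -31) = 38
ad (Nadia): max(45, 0) = 45
g (Omar): min(38, 45) = 38
ae (Nadia): max(9, 8) = 9
af (Nadia): max(11, 4, -2) = 11
h (Omar): min(9, 11) = 9
Gamma (Nadia): max(-1, -15, 38, 9) = 38
start (Omar): min(23, 0, 38) = 0
At start, Omar picks Beta (lowest: 0).
At Beta, Nadia picks c (highest: 0).
At c, Omar picks s (lowest: 0).
At s, Nadia picks bc (highest: 0).
Terminal value 0.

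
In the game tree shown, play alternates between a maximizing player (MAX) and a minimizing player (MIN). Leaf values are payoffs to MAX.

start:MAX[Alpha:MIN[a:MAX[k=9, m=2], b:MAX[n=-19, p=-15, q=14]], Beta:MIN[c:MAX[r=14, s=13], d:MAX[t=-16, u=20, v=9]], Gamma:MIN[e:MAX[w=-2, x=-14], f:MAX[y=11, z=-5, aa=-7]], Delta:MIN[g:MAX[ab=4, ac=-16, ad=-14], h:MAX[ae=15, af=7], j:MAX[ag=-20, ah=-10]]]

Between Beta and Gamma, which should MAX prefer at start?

Beta

c (MAX): max(14, 13) = 14
d (MAX): max(-16, 20, 9) = 20
Beta (MIN): min(14, 20) = 14
e (MAX): max(-2, -14) = -2
f (MAX): max(11, -5, -7) = 11
Gamma (MIN): min(-2, 11) = -2
MAX prefers the higher value; Beta=14, Gamma=-2. Beta is better since 14 > -2.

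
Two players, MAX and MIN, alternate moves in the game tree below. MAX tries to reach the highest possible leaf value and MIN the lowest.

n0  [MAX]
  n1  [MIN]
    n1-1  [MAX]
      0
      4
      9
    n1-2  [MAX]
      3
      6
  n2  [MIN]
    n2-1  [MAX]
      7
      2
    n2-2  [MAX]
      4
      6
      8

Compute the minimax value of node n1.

n1-1 (MAX): max(0, 4, 9) = 9
n1-2 (MAX): max(3, 6) = 6
n1 (MIN): min(9, 6) = 6

6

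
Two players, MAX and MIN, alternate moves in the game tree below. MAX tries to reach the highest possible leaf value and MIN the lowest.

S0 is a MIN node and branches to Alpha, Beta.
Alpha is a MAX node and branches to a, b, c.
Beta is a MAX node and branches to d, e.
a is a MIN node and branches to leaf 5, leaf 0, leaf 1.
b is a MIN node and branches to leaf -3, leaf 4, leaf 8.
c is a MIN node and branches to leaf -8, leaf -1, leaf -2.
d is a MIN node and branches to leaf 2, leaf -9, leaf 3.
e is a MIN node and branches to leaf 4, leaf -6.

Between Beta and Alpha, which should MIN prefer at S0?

Beta

d (MIN): min(2, -9, 3) = -9
e (MIN): min(4, -6) = -6
Beta (MAX): max(-9, -6) = -6
a (MIN): min(5, 0, 1) = 0
b (MIN): min(-3, 4, 8) = -3
c (MIN): min(-8, -1, -2) = -8
Alpha (MAX): max(0, -3, -8) = 0
MIN prefers the lower value; Beta=-6, Alpha=0. Beta is better since -6 < 0.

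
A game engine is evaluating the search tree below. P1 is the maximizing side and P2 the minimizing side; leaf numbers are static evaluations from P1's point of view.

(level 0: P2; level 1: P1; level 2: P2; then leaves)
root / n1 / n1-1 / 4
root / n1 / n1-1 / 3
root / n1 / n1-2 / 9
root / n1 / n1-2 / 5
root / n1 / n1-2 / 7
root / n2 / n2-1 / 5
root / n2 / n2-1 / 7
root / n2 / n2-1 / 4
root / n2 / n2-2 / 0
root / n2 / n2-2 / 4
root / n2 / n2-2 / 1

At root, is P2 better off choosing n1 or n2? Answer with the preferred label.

n1-1 (P2): min(4, 3) = 3
n1-2 (P2): min(9, 5, 7) = 5
n1 (P1): max(3, 5) = 5
n2-1 (P2): min(5, 7, 4) = 4
n2-2 (P2): min(0, 4, 1) = 0
n2 (P1): max(4, 0) = 4
P2 prefers the lower value; n1=5, n2=4. n2 is better since 4 < 5.

n2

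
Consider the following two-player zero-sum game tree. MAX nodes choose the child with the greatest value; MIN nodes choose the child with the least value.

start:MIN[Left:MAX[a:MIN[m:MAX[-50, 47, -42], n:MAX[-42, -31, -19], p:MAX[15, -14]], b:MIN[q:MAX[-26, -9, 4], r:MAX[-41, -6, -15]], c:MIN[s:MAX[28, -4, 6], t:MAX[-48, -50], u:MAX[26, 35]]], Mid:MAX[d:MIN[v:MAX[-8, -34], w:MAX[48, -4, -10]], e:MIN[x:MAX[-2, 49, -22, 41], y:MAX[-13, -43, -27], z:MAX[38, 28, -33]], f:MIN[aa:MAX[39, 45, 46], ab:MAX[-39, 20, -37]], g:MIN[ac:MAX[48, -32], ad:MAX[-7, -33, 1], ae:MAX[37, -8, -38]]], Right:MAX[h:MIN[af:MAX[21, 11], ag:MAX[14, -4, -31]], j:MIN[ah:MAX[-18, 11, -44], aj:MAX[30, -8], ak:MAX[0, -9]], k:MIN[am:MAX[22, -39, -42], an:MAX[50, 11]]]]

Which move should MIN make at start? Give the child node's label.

m (MAX): max(-50, 47, -42) = 47
n (MAX): max(-42, -31, -19) = -19
p (MAX): max(15, -14) = 15
a (MIN): min(47, -19, 15) = -19
q (MAX): max(-26, -9, 4) = 4
r (MAX): max(-41, -6, -15) = -6
b (MIN): min(4, -6) = -6
s (MAX): max(28, -4, 6) = 28
t (MAX): max(-48, -50) = -48
u (MAX): max(26, 35) = 35
c (MIN): min(28, -48, 35) = -48
Left (MAX): max(-19, -6, -48) = -6
v (MAX): max(-8, -34) = -8
w (MAX): max(48, -4, -10) = 48
d (MIN): min(-8, 48) = -8
x (MAX): max(-2, 49, -22, 41) = 49
y (MAX): max(-13, -43, -27) = -13
z (MAX): max(38, 28, -33) = 38
e (MIN): min(49, -13, 38) = -13
aa (MAX): max(39, 45, 46) = 46
ab (MAX): max(-39, 20, -37) = 20
f (MIN): min(46, 20) = 20
ac (MAX): max(48, -32) = 48
ad (MAX): max(-7, -33, 1) = 1
ae (MAX): max(37, -8, -38) = 37
g (MIN): min(48, 1, 37) = 1
Mid (MAX): max(-8, -13, 20, 1) = 20
af (MAX): max(21, 11) = 21
ag (MAX): max(14, -4, -31) = 14
h (MIN): min(21, 14) = 14
ah (MAX): max(-18, 11, -44) = 11
aj (MAX): max(30, -8) = 30
ak (MAX): max(0, -9) = 0
j (MIN): min(11, 30, 0) = 0
am (MAX): max(22, -39, -42) = 22
an (MAX): max(50, 11) = 50
k (MIN): min(22, 50) = 22
Right (MAX): max(14, 0, 22) = 22
start (MIN): min(-6, 20, 22) = -6
MIN at start wants the lowest of {Left=-6, Mid=20, Right=22}, so chooses Left.

Left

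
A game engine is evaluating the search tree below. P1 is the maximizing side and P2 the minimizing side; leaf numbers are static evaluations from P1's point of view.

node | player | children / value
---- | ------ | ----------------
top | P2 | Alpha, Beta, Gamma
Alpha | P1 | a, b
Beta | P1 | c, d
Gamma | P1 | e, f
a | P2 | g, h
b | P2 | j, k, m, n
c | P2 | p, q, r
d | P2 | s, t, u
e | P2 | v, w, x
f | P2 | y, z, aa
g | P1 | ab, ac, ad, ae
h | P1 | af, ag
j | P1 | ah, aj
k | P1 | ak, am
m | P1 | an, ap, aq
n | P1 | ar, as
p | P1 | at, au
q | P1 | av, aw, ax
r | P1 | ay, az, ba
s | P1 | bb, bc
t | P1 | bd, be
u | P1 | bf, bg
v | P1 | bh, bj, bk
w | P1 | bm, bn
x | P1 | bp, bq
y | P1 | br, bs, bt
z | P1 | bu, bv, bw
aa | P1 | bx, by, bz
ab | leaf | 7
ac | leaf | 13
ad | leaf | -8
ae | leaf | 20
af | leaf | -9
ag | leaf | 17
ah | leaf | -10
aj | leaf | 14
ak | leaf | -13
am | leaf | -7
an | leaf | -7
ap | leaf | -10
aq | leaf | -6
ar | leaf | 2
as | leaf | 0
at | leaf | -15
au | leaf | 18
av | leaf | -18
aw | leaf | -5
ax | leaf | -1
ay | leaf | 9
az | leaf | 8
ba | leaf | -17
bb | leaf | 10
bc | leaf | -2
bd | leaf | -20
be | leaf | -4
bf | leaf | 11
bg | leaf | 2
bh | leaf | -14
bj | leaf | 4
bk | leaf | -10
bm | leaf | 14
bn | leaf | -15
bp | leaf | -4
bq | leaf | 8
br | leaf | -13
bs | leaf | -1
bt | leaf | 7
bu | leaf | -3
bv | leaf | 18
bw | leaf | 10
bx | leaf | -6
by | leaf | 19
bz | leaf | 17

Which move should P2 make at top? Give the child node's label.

Beta

g (P1): max(7, 13, -8, 20) = 20
h (P1): max(-9, 17) = 17
a (P2): min(20, 17) = 17
j (P1): max(-10, 14) = 14
k (P1): max(-13, -7) = -7
m (P1): max(-7, -10, -6) = -6
n (P1): max(2, 0) = 2
b (P2): min(14, -7, -6, 2) = -7
Alpha (P1): max(17, -7) = 17
p (P1): max(-15, 18) = 18
q (P1): max(-18, -5, -1) = -1
r (P1): max(9, 8, -17) = 9
c (P2): min(18, -1, 9) = -1
s (P1): max(10, -2) = 10
t (P1): max(-20, -4) = -4
u (P1): max(11, 2) = 11
d (P2): min(10, -4, 11) = -4
Beta (P1): max(-1, -4) = -1
v (P1): max(-14, 4, -10) = 4
w (P1): max(14, -15) = 14
x (P1): max(-4, 8) = 8
e (P2): min(4, 14, 8) = 4
y (P1): max(-13, -1, 7) = 7
z (P1): max(-3, 18, 10) = 18
aa (P1): max(-6, 19, 17) = 19
f (P2): min(7, 18, 19) = 7
Gamma (P1): max(4, 7) = 7
top (P2): min(17, -1, 7) = -1
P2 at top wants the lowest of {Alpha=17, Beta=-1, Gamma=7}, so chooses Beta.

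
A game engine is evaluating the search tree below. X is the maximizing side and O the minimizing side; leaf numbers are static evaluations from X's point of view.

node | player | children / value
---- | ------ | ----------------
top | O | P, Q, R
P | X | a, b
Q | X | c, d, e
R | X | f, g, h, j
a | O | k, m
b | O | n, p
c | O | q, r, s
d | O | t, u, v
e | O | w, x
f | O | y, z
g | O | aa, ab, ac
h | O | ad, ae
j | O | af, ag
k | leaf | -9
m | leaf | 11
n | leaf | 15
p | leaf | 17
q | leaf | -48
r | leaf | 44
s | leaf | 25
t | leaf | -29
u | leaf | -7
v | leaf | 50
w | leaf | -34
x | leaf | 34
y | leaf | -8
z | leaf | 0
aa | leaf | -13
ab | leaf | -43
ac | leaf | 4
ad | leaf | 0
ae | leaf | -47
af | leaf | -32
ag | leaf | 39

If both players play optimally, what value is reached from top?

a (O): min(-9, 11) = -9
b (O): min(15, 17) = 15
P (X): max(-9, 15) = 15
c (O): min(-48, 44, 25) = -48
d (O): min(-29, -7, 50) = -29
e (O): min(-34, 34) = -34
Q (X): max(-48, -29, -34) = -29
f (O): min(-8, 0) = -8
g (O): min(-13, -43, 4) = -43
h (O): min(0, -47) = -47
j (O): min(-32, 39) = -32
R (X): max(-8, -43, -47, -32) = -8
top (O): min(15, -29, -8) = -29

-29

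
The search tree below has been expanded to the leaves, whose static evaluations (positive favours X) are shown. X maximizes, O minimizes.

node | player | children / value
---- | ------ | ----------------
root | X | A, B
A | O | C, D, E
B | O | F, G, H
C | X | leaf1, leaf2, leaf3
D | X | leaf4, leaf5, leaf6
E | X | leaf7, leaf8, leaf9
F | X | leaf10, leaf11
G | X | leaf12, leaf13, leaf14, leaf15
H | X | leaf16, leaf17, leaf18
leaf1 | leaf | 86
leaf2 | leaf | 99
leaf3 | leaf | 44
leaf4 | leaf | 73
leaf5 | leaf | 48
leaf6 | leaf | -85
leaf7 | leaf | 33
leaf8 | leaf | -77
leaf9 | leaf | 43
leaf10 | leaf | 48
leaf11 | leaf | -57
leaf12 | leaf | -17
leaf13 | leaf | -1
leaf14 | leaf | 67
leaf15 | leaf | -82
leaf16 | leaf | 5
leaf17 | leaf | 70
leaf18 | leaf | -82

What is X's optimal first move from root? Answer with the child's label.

B

C (X): max(86, 99, 44) = 99
D (X): max(73, 48, -85) = 73
E (X): max(33, -77, 43) = 43
A (O): min(99, 73, 43) = 43
F (X): max(48, -57) = 48
G (X): max(-17, -1, 67, -82) = 67
H (X): max(5, 70, -82) = 70
B (O): min(48, 67, 70) = 48
root (X): max(43, 48) = 48
X at root wants the highest of {A=43, B=48}, so chooses B.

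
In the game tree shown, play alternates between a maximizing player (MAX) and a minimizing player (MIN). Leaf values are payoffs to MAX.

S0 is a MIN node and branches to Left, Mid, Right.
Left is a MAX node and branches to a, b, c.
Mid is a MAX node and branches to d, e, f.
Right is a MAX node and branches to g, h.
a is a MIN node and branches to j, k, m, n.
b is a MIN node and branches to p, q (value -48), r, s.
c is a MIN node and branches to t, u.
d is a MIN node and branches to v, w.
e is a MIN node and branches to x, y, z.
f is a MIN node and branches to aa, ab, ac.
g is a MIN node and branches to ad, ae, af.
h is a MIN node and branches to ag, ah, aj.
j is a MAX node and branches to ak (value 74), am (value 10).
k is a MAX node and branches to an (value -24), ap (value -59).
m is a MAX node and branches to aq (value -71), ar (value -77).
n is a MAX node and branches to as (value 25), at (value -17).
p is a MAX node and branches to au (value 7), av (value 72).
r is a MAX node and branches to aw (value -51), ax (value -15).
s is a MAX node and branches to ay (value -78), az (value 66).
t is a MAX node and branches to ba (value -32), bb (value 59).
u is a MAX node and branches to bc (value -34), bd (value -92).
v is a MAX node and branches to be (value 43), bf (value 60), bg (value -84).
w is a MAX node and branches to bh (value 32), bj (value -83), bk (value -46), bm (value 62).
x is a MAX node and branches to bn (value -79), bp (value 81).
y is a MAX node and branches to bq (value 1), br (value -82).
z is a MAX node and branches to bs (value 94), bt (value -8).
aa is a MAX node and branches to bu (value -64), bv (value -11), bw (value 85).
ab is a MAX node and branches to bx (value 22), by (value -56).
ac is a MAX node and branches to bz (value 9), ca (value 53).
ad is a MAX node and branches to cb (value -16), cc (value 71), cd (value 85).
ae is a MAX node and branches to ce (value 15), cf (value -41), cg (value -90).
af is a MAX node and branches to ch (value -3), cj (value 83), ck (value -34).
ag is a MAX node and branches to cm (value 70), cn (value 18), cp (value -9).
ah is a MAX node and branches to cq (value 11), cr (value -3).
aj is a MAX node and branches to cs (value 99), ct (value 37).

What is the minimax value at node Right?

ad (MAX): max(-16, 71, 85) = 85
ae (MAX): max(15, -41, -90) = 15
af (MAX): max(-3, 83, -34) = 83
g (MIN): min(85, 15, 83) = 15
ag (MAX): max(70, 18, -9) = 70
ah (MAX): max(11, -3) = 11
aj (MAX): max(99, 37) = 99
h (MIN): min(70, 11, 99) = 11
Right (MAX): max(15, 11) = 15

15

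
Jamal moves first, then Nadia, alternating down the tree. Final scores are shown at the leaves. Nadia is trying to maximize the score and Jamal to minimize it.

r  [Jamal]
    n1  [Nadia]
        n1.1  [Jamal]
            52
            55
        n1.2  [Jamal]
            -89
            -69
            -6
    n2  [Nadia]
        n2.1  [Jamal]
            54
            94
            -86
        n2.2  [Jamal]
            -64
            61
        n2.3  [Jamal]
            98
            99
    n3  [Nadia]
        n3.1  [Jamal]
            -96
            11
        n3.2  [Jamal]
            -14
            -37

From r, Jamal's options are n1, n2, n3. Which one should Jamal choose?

n3

n1.1 (Jamal): min(52, 55) = 52
n1.2 (Jamal): min(-89, -69, -6) = -89
n1 (Nadia): max(52, -89) = 52
n2.1 (Jamal): min(54, 94, -86) = -86
n2.2 (Jamal): min(-64, 61) = -64
n2.3 (Jamal): min(98, 99) = 98
n2 (Nadia): max(-86, -64, 98) = 98
n3.1 (Jamal): min(-96, 11) = -96
n3.2 (Jamal): min(-14, -37) = -37
n3 (Nadia): max(-96, -37) = -37
r (Jamal): min(52, 98, -37) = -37
Jamal at r wants the lowest of {n1=52, n2=98, n3=-37}, so chooses n3.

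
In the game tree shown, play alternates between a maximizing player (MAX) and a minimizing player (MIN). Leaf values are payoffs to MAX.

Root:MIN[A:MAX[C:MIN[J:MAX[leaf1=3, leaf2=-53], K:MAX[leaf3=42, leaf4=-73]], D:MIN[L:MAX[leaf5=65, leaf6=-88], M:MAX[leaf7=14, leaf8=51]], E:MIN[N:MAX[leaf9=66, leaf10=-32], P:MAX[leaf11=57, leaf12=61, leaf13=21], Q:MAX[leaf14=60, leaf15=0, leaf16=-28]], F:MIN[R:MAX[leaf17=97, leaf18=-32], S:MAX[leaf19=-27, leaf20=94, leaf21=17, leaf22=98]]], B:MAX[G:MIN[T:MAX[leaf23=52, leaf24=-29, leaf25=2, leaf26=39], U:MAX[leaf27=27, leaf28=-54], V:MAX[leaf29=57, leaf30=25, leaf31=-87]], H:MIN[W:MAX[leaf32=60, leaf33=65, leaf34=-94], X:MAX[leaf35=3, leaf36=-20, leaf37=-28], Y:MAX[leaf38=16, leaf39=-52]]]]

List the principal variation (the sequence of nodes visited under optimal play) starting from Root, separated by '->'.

Root -> B -> G -> U -> leaf27

J (MAX): max(3, -53) = 3
K (MAX): max(42, -73) = 42
C (MIN): min(3, 42) = 3
L (MAX): max(65, -88) = 65
M (MAX): max(14, 51) = 51
D (MIN): min(65, 51) = 51
N (MAX): max(66, -32) = 66
P (MAX): max(57, 61, 21) = 61
Q (MAX): max(60, 0, -28) = 60
E (MIN): min(66, 61, 60) = 60
R (MAX): max(97, -32) = 97
S (MAX): max(-27, 94, 17, 98) = 98
F (MIN): min(97, 98) = 97
A (MAX): max(3, 51, 60, 97) = 97
T (MAX): max(52, -29, 2, 39) = 52
U (MAX): max(27, -54) = 27
V (MAX): max(57, 25, -87) = 57
G (MIN): min(52, 27, 57) = 27
W (MAX): max(60, 65, -94) = 65
X (MAX): max(3, -20, -28) = 3
Y (MAX): max(16, -52) = 16
H (MIN): min(65, 3, 16) = 3
B (MAX): max(27, 3) = 27
Root (MIN): min(97, 27) = 27
At Root, MIN picks B (lowest: 27).
At B, MAX picks G (highest: 27).
At G, MIN picks U (lowest: 27).
At U, MAX picks leaf27 (highest: 27).
Terminal value 27.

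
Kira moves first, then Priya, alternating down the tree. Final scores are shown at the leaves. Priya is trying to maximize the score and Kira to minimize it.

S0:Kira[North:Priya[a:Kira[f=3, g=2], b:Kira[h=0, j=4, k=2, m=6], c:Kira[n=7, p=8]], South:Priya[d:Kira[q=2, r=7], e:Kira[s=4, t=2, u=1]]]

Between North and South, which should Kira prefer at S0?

a (Kira): min(3, 2) = 2
b (Kira): min(0, 4, 2, 6) = 0
c (Kira): min(7, 8) = 7
North (Priya): max(2, 0, 7) = 7
d (Kira): min(2, 7) = 2
e (Kira): min(4, 2, 1) = 1
South (Priya): max(2, 1) = 2
Kira prefers the lower value; North=7, South=2. South is better since 2 < 7.

South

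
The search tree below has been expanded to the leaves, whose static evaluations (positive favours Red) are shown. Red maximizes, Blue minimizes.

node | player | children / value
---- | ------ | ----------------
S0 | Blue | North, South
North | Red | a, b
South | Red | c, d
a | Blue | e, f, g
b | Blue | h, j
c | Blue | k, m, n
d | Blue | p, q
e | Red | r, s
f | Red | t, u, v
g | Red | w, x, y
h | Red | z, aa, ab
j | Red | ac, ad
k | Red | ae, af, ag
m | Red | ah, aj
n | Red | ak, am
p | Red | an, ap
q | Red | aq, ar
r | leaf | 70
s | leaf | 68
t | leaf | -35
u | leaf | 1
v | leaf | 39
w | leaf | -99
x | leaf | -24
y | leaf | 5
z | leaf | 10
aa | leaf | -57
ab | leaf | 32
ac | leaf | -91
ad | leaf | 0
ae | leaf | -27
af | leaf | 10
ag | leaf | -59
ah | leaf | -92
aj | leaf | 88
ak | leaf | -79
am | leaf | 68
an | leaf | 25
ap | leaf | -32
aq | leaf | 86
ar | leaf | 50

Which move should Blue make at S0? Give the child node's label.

e (Red): max(70, 68) = 70
f (Red): max(-35, 1, 39) = 39
g (Red): max(-99, -24, 5) = 5
a (Blue): min(70, 39, 5) = 5
h (Red): max(10, -57, 32) = 32
j (Red): max(-91, 0) = 0
b (Blue): min(32, 0) = 0
North (Red): max(5, 0) = 5
k (Red): max(-27, 10, -59) = 10
m (Red): max(-92, 88) = 88
n (Red): max(-79, 68) = 68
c (Blue): min(10, 88, 68) = 10
p (Red): max(25, -32) = 25
q (Red): max(86, 50) = 86
d (Blue): min(25, 86) = 25
South (Red): max(10, 25) = 25
S0 (Blue): min(5, 25) = 5
Blue at S0 wants the lowest of {North=5, South=25}, so chooses North.

North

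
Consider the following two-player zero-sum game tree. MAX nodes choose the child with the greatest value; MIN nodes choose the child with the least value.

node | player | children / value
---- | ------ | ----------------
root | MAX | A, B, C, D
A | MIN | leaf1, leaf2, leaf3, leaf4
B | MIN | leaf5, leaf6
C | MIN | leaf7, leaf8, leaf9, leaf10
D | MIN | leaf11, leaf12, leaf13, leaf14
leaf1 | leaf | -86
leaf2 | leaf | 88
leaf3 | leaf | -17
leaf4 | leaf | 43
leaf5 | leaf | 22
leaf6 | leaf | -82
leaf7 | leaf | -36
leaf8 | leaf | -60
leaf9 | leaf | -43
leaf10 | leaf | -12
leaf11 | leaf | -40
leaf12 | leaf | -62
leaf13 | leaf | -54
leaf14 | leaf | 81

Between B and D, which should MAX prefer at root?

D

B (MIN): min(22, -82) = -82
D (MIN): min(-40, -62, -54, 81) = -62
MAX prefers the higher value; B=-82, D=-62. D is better since -62 > -82.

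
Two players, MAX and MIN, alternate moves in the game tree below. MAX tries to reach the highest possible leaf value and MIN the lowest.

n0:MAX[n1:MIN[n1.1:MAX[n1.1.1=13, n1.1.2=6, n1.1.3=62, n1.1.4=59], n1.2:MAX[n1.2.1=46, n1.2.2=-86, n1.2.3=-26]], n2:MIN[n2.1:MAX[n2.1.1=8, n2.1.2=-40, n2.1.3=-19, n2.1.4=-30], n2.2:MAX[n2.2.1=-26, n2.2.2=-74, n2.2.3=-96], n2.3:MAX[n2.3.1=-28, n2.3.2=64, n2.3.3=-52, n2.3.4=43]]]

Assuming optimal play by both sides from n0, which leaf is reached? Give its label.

n1.1 (MAX): max(13, 6, 62, 59) = 62
n1.2 (MAX): max(46, -86, -26) = 46
n1 (MIN): min(62, 46) = 46
n2.1 (MAX): max(8, -40, -19, -30) = 8
n2.2 (MAX): max(-26, -74, -96) = -26
n2.3 (MAX): max(-28, 64, -52, 43) = 64
n2 (MIN): min(8, -26, 64) = -26
n0 (MAX): max(46, -26) = 46
At n0, MAX picks n1 (highest: 46).
At n1, MIN picks n1.2 (lowest: 46).
At n1.2, MAX picks n1.2.1 (highest: 46).
Terminal value 46.

n1.2.1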